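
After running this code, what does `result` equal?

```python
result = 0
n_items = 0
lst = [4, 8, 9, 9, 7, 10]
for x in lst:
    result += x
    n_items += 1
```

Let's trace through this code step by step.

Initialize: result = 0
Initialize: n_items = 0
Initialize: lst = [4, 8, 9, 9, 7, 10]
Entering loop: for x in lst:

After execution: result = 47
47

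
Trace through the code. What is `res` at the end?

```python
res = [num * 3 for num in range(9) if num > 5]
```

Let's trace through this code step by step.

Initialize: res = [num * 3 for num in range(9) if num > 5]

After execution: res = [18, 21, 24]
[18, 21, 24]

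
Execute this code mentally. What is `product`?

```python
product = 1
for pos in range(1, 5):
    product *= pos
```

Let's trace through this code step by step.

Initialize: product = 1
Entering loop: for pos in range(1, 5):

After execution: product = 24
24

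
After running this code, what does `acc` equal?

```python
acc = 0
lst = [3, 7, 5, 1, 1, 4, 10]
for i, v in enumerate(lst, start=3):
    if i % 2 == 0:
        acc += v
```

Let's trace through this code step by step.

Initialize: acc = 0
Initialize: lst = [3, 7, 5, 1, 1, 4, 10]
Entering loop: for i, v in enumerate(lst, start=3):

After execution: acc = 12
12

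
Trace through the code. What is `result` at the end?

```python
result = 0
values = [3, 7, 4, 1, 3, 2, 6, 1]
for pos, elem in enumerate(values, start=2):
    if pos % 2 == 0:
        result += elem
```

Let's trace through this code step by step.

Initialize: result = 0
Initialize: values = [3, 7, 4, 1, 3, 2, 6, 1]
Entering loop: for pos, elem in enumerate(values, start=2):

After execution: result = 16
16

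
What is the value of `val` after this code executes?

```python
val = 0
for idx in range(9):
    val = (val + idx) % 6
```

Let's trace through this code step by step.

Initialize: val = 0
Entering loop: for idx in range(9):

After execution: val = 0
0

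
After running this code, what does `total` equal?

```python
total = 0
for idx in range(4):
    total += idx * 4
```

Let's trace through this code step by step.

Initialize: total = 0
Entering loop: for idx in range(4):

After execution: total = 24
24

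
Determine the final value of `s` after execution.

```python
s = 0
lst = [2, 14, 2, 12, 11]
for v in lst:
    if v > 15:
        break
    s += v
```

Let's trace through this code step by step.

Initialize: s = 0
Initialize: lst = [2, 14, 2, 12, 11]
Entering loop: for v in lst:

After execution: s = 41
41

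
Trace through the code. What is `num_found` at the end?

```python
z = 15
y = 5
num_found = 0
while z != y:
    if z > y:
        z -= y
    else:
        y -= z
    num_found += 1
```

Let's trace through this code step by step.

Initialize: z = 15
Initialize: y = 5
Initialize: num_found = 0
Entering loop: while z != y:

After execution: num_found = 2
2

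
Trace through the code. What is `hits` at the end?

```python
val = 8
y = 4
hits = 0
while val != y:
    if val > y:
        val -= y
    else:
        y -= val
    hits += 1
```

Let's trace through this code step by step.

Initialize: val = 8
Initialize: y = 4
Initialize: hits = 0
Entering loop: while val != y:

After execution: hits = 1
1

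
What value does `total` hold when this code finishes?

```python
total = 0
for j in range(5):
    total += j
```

Let's trace through this code step by step.

Initialize: total = 0
Entering loop: for j in range(5):

After execution: total = 10
10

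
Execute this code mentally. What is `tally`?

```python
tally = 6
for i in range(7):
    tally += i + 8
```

Let's trace through this code step by step.

Initialize: tally = 6
Entering loop: for i in range(7):

After execution: tally = 83
83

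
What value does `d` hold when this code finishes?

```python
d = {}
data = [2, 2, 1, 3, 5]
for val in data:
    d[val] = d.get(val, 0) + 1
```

Let's trace through this code step by step.

Initialize: d = {}
Initialize: data = [2, 2, 1, 3, 5]
Entering loop: for val in data:

After execution: d = {2: 2, 1: 1, 3: 1, 5: 1}
{2: 2, 1: 1, 3: 1, 5: 1}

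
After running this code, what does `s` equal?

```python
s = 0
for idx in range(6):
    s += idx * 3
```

Let's trace through this code step by step.

Initialize: s = 0
Entering loop: for idx in range(6):

After execution: s = 45
45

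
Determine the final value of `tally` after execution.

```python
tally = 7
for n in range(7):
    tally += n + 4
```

Let's trace through this code step by step.

Initialize: tally = 7
Entering loop: for n in range(7):

After execution: tally = 56
56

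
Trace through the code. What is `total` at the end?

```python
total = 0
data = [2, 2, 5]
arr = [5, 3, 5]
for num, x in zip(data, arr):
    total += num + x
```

Let's trace through this code step by step.

Initialize: total = 0
Initialize: data = [2, 2, 5]
Initialize: arr = [5, 3, 5]
Entering loop: for num, x in zip(data, arr):

After execution: total = 22
22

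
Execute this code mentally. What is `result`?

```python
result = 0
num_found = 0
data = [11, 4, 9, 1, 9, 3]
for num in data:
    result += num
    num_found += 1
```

Let's trace through this code step by step.

Initialize: result = 0
Initialize: num_found = 0
Initialize: data = [11, 4, 9, 1, 9, 3]
Entering loop: for num in data:

After execution: result = 37
37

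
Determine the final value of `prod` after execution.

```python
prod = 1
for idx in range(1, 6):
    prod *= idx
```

Let's trace through this code step by step.

Initialize: prod = 1
Entering loop: for idx in range(1, 6):

After execution: prod = 120
120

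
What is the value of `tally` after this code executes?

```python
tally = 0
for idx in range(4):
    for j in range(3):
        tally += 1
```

Let's trace through this code step by step.

Initialize: tally = 0
Entering loop: for idx in range(4):

After execution: tally = 12
12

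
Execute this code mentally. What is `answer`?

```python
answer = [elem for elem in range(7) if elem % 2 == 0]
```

Let's trace through this code step by step.

Initialize: answer = [elem for elem in range(7) if elem % 2 == 0]

After execution: answer = [0, 2, 4, 6]
[0, 2, 4, 6]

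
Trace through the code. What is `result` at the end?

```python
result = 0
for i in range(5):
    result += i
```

Let's trace through this code step by step.

Initialize: result = 0
Entering loop: for i in range(5):

After execution: result = 10
10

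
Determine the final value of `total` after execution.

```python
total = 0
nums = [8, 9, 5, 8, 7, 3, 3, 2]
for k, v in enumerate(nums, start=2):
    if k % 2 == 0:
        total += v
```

Let's trace through this code step by step.

Initialize: total = 0
Initialize: nums = [8, 9, 5, 8, 7, 3, 3, 2]
Entering loop: for k, v in enumerate(nums, start=2):

After execution: total = 23
23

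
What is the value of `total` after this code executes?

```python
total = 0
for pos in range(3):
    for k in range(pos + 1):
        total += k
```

Let's trace through this code step by step.

Initialize: total = 0
Entering loop: for pos in range(3):

After execution: total = 4
4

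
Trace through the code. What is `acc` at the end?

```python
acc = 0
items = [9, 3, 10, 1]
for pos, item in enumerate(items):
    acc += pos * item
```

Let's trace through this code step by step.

Initialize: acc = 0
Initialize: items = [9, 3, 10, 1]
Entering loop: for pos, item in enumerate(items):

After execution: acc = 26
26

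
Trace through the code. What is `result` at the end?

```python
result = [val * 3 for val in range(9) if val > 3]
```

Let's trace through this code step by step.

Initialize: result = [val * 3 for val in range(9) if val > 3]

After execution: result = [12, 15, 18, 21, 24]
[12, 15, 18, 21, 24]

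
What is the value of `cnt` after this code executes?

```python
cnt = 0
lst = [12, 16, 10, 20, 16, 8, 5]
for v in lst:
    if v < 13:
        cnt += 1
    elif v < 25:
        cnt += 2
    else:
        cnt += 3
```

Let's trace through this code step by step.

Initialize: cnt = 0
Initialize: lst = [12, 16, 10, 20, 16, 8, 5]
Entering loop: for v in lst:

After execution: cnt = 10
10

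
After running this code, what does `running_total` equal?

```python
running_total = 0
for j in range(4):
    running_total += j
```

Let's trace through this code step by step.

Initialize: running_total = 0
Entering loop: for j in range(4):

After execution: running_total = 6
6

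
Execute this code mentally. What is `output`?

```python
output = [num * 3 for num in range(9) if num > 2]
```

Let's trace through this code step by step.

Initialize: output = [num * 3 for num in range(9) if num > 2]

After execution: output = [9, 12, 15, 18, 21, 24]
[9, 12, 15, 18, 21, 24]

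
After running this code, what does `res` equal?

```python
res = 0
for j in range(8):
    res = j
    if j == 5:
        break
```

Let's trace through this code step by step.

Initialize: res = 0
Entering loop: for j in range(8):

After execution: res = 5
5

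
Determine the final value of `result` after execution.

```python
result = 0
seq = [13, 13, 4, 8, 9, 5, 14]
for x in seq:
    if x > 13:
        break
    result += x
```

Let's trace through this code step by step.

Initialize: result = 0
Initialize: seq = [13, 13, 4, 8, 9, 5, 14]
Entering loop: for x in seq:

After execution: result = 52
52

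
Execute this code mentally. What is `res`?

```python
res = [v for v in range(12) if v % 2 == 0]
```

Let's trace through this code step by step.

Initialize: res = [v for v in range(12) if v % 2 == 0]

After execution: res = [0, 2, 4, 6, 8, 10]
[0, 2, 4, 6, 8, 10]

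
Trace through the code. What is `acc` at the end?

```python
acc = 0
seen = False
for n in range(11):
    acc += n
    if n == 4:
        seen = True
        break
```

Let's trace through this code step by step.

Initialize: acc = 0
Initialize: seen = False
Entering loop: for n in range(11):

After execution: acc = 10
10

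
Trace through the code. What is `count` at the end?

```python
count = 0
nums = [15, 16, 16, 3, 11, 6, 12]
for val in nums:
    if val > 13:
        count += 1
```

Let's trace through this code step by step.

Initialize: count = 0
Initialize: nums = [15, 16, 16, 3, 11, 6, 12]
Entering loop: for val in nums:

After execution: count = 3
3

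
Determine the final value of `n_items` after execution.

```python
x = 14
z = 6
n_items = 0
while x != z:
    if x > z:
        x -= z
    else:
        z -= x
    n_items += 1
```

Let's trace through this code step by step.

Initialize: x = 14
Initialize: z = 6
Initialize: n_items = 0
Entering loop: while x != z:

After execution: n_items = 4
4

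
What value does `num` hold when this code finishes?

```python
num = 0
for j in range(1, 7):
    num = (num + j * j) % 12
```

Let's trace through this code step by step.

Initialize: num = 0
Entering loop: for j in range(1, 7):

After execution: num = 7
7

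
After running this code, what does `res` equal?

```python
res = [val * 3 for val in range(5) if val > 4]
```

Let's trace through this code step by step.

Initialize: res = [val * 3 for val in range(5) if val > 4]

After execution: res = []
[]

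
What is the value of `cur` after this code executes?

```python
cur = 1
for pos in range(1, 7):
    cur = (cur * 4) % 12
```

Let's trace through this code step by step.

Initialize: cur = 1
Entering loop: for pos in range(1, 7):

After execution: cur = 4
4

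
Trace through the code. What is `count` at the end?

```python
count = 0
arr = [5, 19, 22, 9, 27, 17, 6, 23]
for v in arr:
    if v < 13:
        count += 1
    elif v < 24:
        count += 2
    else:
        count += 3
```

Let's trace through this code step by step.

Initialize: count = 0
Initialize: arr = [5, 19, 22, 9, 27, 17, 6, 23]
Entering loop: for v in arr:

After execution: count = 14
14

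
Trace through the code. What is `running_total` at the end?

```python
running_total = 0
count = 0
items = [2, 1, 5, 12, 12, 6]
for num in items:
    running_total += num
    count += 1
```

Let's trace through this code step by step.

Initialize: running_total = 0
Initialize: count = 0
Initialize: items = [2, 1, 5, 12, 12, 6]
Entering loop: for num in items:

After execution: running_total = 38
38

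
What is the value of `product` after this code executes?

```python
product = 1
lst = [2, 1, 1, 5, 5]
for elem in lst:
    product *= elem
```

Let's trace through this code step by step.

Initialize: product = 1
Initialize: lst = [2, 1, 1, 5, 5]
Entering loop: for elem in lst:

After execution: product = 50
50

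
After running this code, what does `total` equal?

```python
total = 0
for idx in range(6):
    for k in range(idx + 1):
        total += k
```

Let's trace through this code step by step.

Initialize: total = 0
Entering loop: for idx in range(6):

After execution: total = 35
35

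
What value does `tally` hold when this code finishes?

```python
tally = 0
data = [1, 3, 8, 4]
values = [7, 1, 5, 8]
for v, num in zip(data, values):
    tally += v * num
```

Let's trace through this code step by step.

Initialize: tally = 0
Initialize: data = [1, 3, 8, 4]
Initialize: values = [7, 1, 5, 8]
Entering loop: for v, num in zip(data, values):

After execution: tally = 82
82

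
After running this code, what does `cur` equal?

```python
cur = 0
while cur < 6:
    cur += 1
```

Let's trace through this code step by step.

Initialize: cur = 0
Entering loop: while cur < 6:

After execution: cur = 6
6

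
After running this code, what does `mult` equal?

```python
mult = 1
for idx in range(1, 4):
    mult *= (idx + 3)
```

Let's trace through this code step by step.

Initialize: mult = 1
Entering loop: for idx in range(1, 4):

After execution: mult = 120
120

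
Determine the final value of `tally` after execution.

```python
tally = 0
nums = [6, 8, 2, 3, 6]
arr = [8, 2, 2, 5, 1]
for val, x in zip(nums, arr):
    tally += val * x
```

Let's trace through this code step by step.

Initialize: tally = 0
Initialize: nums = [6, 8, 2, 3, 6]
Initialize: arr = [8, 2, 2, 5, 1]
Entering loop: for val, x in zip(nums, arr):

After execution: tally = 89
89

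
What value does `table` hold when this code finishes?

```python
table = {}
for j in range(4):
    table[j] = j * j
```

Let's trace through this code step by step.

Initialize: table = {}
Entering loop: for j in range(4):

After execution: table = {0: 0, 1: 1, 2: 4, 3: 9}
{0: 0, 1: 1, 2: 4, 3: 9}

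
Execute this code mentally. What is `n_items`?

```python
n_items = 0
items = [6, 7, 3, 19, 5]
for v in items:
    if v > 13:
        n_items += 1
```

Let's trace through this code step by step.

Initialize: n_items = 0
Initialize: items = [6, 7, 3, 19, 5]
Entering loop: for v in items:

After execution: n_items = 1
1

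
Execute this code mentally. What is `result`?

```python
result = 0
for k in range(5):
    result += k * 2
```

Let's trace through this code step by step.

Initialize: result = 0
Entering loop: for k in range(5):

After execution: result = 20
20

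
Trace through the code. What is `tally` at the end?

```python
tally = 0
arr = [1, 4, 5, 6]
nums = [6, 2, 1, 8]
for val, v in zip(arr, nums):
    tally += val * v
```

Let's trace through this code step by step.

Initialize: tally = 0
Initialize: arr = [1, 4, 5, 6]
Initialize: nums = [6, 2, 1, 8]
Entering loop: for val, v in zip(arr, nums):

After execution: tally = 67
67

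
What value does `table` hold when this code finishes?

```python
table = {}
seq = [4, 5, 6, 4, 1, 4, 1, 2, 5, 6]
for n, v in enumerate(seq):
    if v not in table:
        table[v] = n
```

Let's trace through this code step by step.

Initialize: table = {}
Initialize: seq = [4, 5, 6, 4, 1, 4, 1, 2, 5, 6]
Entering loop: for n, v in enumerate(seq):

After execution: table = {4: 0, 5: 1, 6: 2, 1: 4, 2: 7}
{4: 0, 5: 1, 6: 2, 1: 4, 2: 7}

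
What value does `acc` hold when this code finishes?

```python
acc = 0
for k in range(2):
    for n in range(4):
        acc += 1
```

Let's trace through this code step by step.

Initialize: acc = 0
Entering loop: for k in range(2):

After execution: acc = 8
8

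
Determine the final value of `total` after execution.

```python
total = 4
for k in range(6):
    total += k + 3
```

Let's trace through this code step by step.

Initialize: total = 4
Entering loop: for k in range(6):

After execution: total = 37
37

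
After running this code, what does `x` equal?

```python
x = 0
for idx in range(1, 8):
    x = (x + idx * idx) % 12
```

Let's trace through this code step by step.

Initialize: x = 0
Entering loop: for idx in range(1, 8):

After execution: x = 8
8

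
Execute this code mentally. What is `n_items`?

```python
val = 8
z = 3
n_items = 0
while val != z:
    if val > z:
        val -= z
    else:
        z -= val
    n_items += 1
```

Let's trace through this code step by step.

Initialize: val = 8
Initialize: z = 3
Initialize: n_items = 0
Entering loop: while val != z:

After execution: n_items = 4
4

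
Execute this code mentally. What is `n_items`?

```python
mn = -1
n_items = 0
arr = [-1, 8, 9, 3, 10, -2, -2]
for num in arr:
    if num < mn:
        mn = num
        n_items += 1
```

Let's trace through this code step by step.

Initialize: mn = -1
Initialize: n_items = 0
Initialize: arr = [-1, 8, 9, 3, 10, -2, -2]
Entering loop: for num in arr:

After execution: n_items = 1
1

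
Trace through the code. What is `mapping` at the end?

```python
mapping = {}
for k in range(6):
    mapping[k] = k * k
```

Let's trace through this code step by step.

Initialize: mapping = {}
Entering loop: for k in range(6):

After execution: mapping = {0: 0, 1: 1, 2: 4, 3: 9, 4: 16, 5: 25}
{0: 0, 1: 1, 2: 4, 3: 9, 4: 16, 5: 25}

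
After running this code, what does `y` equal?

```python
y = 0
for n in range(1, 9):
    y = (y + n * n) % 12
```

Let's trace through this code step by step.

Initialize: y = 0
Entering loop: for n in range(1, 9):

After execution: y = 0
0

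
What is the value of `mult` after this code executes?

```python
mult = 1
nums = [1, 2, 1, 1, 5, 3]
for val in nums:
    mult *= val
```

Let's trace through this code step by step.

Initialize: mult = 1
Initialize: nums = [1, 2, 1, 1, 5, 3]
Entering loop: for val in nums:

After execution: mult = 30
30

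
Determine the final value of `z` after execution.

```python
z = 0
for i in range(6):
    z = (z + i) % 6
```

Let's trace through this code step by step.

Initialize: z = 0
Entering loop: for i in range(6):

After execution: z = 3
3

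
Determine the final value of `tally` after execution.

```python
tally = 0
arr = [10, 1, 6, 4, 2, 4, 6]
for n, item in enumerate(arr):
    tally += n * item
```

Let's trace through this code step by step.

Initialize: tally = 0
Initialize: arr = [10, 1, 6, 4, 2, 4, 6]
Entering loop: for n, item in enumerate(arr):

After execution: tally = 89
89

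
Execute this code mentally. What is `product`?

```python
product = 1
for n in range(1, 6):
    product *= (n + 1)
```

Let's trace through this code step by step.

Initialize: product = 1
Entering loop: for n in range(1, 6):

After execution: product = 720
720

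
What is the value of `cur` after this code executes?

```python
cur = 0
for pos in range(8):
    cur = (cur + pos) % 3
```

Let's trace through this code step by step.

Initialize: cur = 0
Entering loop: for pos in range(8):

After execution: cur = 1
1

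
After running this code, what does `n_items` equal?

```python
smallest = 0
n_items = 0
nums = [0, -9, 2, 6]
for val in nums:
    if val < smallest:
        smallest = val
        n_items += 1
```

Let's trace through this code step by step.

Initialize: smallest = 0
Initialize: n_items = 0
Initialize: nums = [0, -9, 2, 6]
Entering loop: for val in nums:

After execution: n_items = 1
1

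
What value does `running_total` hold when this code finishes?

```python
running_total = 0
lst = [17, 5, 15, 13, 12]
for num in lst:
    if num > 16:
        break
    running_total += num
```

Let's trace through this code step by step.

Initialize: running_total = 0
Initialize: lst = [17, 5, 15, 13, 12]
Entering loop: for num in lst:

After execution: running_total = 0
0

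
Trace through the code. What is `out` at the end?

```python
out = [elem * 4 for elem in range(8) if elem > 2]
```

Let's trace through this code step by step.

Initialize: out = [elem * 4 for elem in range(8) if elem > 2]

After execution: out = [12, 16, 20, 24, 28]
[12, 16, 20, 24, 28]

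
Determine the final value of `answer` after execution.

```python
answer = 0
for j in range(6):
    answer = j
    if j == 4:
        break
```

Let's trace through this code step by step.

Initialize: answer = 0
Entering loop: for j in range(6):

After execution: answer = 4
4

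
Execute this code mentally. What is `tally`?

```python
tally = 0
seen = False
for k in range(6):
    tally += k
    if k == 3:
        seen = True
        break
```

Let's trace through this code step by step.

Initialize: tally = 0
Initialize: seen = False
Entering loop: for k in range(6):

After execution: tally = 6
6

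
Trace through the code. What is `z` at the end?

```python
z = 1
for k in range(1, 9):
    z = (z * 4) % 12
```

Let's trace through this code step by step.

Initialize: z = 1
Entering loop: for k in range(1, 9):

After execution: z = 4
4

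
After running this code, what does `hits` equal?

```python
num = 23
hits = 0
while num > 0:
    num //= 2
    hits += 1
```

Let's trace through this code step by step.

Initialize: num = 23
Initialize: hits = 0
Entering loop: while num > 0:

After execution: hits = 5
5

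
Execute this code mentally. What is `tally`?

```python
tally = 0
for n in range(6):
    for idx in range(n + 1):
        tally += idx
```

Let's trace through this code step by step.

Initialize: tally = 0
Entering loop: for n in range(6):

After execution: tally = 35
35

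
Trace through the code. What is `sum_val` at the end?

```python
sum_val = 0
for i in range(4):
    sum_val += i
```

Let's trace through this code step by step.

Initialize: sum_val = 0
Entering loop: for i in range(4):

After execution: sum_val = 6
6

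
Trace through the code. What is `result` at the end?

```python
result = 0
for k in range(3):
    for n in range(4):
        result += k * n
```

Let's trace through this code step by step.

Initialize: result = 0
Entering loop: for k in range(3):

After execution: result = 18
18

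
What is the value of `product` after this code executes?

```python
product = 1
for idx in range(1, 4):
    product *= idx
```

Let's trace through this code step by step.

Initialize: product = 1
Entering loop: for idx in range(1, 4):

After execution: product = 6
6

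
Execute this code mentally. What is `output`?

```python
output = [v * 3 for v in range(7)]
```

Let's trace through this code step by step.

Initialize: output = [v * 3 for v in range(7)]

After execution: output = [0, 3, 6, 9, 12, 15, 18]
[0, 3, 6, 9, 12, 15, 18]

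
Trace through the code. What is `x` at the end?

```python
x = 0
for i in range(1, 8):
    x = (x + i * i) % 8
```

Let's trace through this code step by step.

Initialize: x = 0
Entering loop: for i in range(1, 8):

After execution: x = 4
4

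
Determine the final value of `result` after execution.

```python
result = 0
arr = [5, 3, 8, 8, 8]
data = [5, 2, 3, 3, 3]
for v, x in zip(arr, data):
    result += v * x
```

Let's trace through this code step by step.

Initialize: result = 0
Initialize: arr = [5, 3, 8, 8, 8]
Initialize: data = [5, 2, 3, 3, 3]
Entering loop: for v, x in zip(arr, data):

After execution: result = 103
103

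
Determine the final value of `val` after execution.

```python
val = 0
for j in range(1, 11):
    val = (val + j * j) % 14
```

Let's trace through this code step by step.

Initialize: val = 0
Entering loop: for j in range(1, 11):

After execution: val = 7
7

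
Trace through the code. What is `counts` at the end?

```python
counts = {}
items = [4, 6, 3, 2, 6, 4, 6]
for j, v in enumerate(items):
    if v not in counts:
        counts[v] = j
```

Let's trace through this code step by step.

Initialize: counts = {}
Initialize: items = [4, 6, 3, 2, 6, 4, 6]
Entering loop: for j, v in enumerate(items):

After execution: counts = {4: 0, 6: 1, 3: 2, 2: 3}
{4: 0, 6: 1, 3: 2, 2: 3}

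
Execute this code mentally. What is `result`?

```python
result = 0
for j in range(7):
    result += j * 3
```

Let's trace through this code step by step.

Initialize: result = 0
Entering loop: for j in range(7):

After execution: result = 63
63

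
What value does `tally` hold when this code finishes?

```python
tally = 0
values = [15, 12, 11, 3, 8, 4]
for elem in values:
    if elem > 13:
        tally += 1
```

Let's trace through this code step by step.

Initialize: tally = 0
Initialize: values = [15, 12, 11, 3, 8, 4]
Entering loop: for elem in values:

After execution: tally = 1
1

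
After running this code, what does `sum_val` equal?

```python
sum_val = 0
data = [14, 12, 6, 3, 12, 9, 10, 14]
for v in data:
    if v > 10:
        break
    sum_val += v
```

Let's trace through this code step by step.

Initialize: sum_val = 0
Initialize: data = [14, 12, 6, 3, 12, 9, 10, 14]
Entering loop: for v in data:

After execution: sum_val = 0
0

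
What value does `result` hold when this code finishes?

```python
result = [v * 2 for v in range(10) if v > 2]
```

Let's trace through this code step by step.

Initialize: result = [v * 2 for v in range(10) if v > 2]

After execution: result = [6, 8, 10, 12, 14, 16, 18]
[6, 8, 10, 12, 14, 16, 18]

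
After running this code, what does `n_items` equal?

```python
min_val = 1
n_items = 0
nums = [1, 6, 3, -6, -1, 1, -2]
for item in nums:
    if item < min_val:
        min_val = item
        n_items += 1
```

Let's trace through this code step by step.

Initialize: min_val = 1
Initialize: n_items = 0
Initialize: nums = [1, 6, 3, -6, -1, 1, -2]
Entering loop: for item in nums:

After execution: n_items = 1
1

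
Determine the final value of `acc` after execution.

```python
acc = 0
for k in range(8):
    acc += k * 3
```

Let's trace through this code step by step.

Initialize: acc = 0
Entering loop: for k in range(8):

After execution: acc = 84
84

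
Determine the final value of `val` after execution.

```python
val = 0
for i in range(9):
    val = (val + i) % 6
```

Let's trace through this code step by step.

Initialize: val = 0
Entering loop: for i in range(9):

After execution: val = 0
0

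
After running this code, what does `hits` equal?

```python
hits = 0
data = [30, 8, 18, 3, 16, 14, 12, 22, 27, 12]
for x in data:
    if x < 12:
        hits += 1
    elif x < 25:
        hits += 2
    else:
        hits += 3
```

Let's trace through this code step by step.

Initialize: hits = 0
Initialize: data = [30, 8, 18, 3, 16, 14, 12, 22, 27, 12]
Entering loop: for x in data:

After execution: hits = 20
20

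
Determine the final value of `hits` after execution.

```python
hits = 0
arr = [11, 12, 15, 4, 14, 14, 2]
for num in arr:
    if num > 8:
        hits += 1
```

Let's trace through this code step by step.

Initialize: hits = 0
Initialize: arr = [11, 12, 15, 4, 14, 14, 2]
Entering loop: for num in arr:

After execution: hits = 5
5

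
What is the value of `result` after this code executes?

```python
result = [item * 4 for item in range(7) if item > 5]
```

Let's trace through this code step by step.

Initialize: result = [item * 4 for item in range(7) if item > 5]

After execution: result = [24]
[24]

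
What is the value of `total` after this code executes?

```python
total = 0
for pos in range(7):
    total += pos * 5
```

Let's trace through this code step by step.

Initialize: total = 0
Entering loop: for pos in range(7):

After execution: total = 105
105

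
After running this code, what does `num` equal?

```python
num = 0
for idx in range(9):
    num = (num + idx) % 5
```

Let's trace through this code step by step.

Initialize: num = 0
Entering loop: for idx in range(9):

After execution: num = 1
1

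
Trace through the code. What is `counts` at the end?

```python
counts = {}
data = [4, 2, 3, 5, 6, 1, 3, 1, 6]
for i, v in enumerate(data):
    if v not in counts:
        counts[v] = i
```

Let's trace through this code step by step.

Initialize: counts = {}
Initialize: data = [4, 2, 3, 5, 6, 1, 3, 1, 6]
Entering loop: for i, v in enumerate(data):

After execution: counts = {4: 0, 2: 1, 3: 2, 5: 3, 6: 4, 1: 5}
{4: 0, 2: 1, 3: 2, 5: 3, 6: 4, 1: 5}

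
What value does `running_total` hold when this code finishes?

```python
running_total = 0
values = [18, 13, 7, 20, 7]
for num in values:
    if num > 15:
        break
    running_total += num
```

Let's trace through this code step by step.

Initialize: running_total = 0
Initialize: values = [18, 13, 7, 20, 7]
Entering loop: for num in values:

After execution: running_total = 0
0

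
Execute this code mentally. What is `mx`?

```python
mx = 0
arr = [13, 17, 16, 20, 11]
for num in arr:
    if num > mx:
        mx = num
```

Let's trace through this code step by step.

Initialize: mx = 0
Initialize: arr = [13, 17, 16, 20, 11]
Entering loop: for num in arr:

After execution: mx = 20
20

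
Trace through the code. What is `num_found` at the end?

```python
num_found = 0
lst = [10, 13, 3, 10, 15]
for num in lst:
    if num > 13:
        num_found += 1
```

Let's trace through this code step by step.

Initialize: num_found = 0
Initialize: lst = [10, 13, 3, 10, 15]
Entering loop: for num in lst:

After execution: num_found = 1
1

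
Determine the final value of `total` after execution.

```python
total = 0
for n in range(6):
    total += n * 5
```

Let's trace through this code step by step.

Initialize: total = 0
Entering loop: for n in range(6):

After execution: total = 75
75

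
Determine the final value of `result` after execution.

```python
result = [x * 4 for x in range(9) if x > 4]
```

Let's trace through this code step by step.

Initialize: result = [x * 4 for x in range(9) if x > 4]

After execution: result = [20, 24, 28, 32]
[20, 24, 28, 32]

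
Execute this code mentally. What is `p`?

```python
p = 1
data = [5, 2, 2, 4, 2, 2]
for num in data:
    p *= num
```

Let's trace through this code step by step.

Initialize: p = 1
Initialize: data = [5, 2, 2, 4, 2, 2]
Entering loop: for num in data:

After execution: p = 320
320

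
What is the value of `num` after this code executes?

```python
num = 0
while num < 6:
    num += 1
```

Let's trace through this code step by step.

Initialize: num = 0
Entering loop: while num < 6:

After execution: num = 6
6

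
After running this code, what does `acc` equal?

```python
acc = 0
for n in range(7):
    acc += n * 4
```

Let's trace through this code step by step.

Initialize: acc = 0
Entering loop: for n in range(7):

After execution: acc = 84
84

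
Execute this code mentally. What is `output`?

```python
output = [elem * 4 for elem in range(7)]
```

Let's trace through this code step by step.

Initialize: output = [elem * 4 for elem in range(7)]

After execution: output = [0, 4, 8, 12, 16, 20, 24]
[0, 4, 8, 12, 16, 20, 24]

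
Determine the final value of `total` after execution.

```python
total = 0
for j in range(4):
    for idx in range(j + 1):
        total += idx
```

Let's trace through this code step by step.

Initialize: total = 0
Entering loop: for j in range(4):

After execution: total = 10
10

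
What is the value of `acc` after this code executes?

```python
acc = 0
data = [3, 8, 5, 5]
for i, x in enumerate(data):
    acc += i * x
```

Let's trace through this code step by step.

Initialize: acc = 0
Initialize: data = [3, 8, 5, 5]
Entering loop: for i, x in enumerate(data):

After execution: acc = 33
33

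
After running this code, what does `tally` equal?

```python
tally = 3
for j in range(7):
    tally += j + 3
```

Let's trace through this code step by step.

Initialize: tally = 3
Entering loop: for j in range(7):

After execution: tally = 45
45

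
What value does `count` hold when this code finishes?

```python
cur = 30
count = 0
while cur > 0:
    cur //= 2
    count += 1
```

Let's trace through this code step by step.

Initialize: cur = 30
Initialize: count = 0
Entering loop: while cur > 0:

After execution: count = 5
5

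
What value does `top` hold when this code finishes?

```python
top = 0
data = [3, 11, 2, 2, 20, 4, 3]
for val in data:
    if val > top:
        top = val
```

Let's trace through this code step by step.

Initialize: top = 0
Initialize: data = [3, 11, 2, 2, 20, 4, 3]
Entering loop: for val in data:

After execution: top = 20
20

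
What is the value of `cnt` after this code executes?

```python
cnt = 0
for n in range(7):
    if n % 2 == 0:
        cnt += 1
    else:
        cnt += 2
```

Let's trace through this code step by step.

Initialize: cnt = 0
Entering loop: for n in range(7):

After execution: cnt = 10
10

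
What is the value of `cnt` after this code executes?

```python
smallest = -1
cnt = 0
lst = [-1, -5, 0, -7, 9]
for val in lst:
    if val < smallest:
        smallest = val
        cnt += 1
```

Let's trace through this code step by step.

Initialize: smallest = -1
Initialize: cnt = 0
Initialize: lst = [-1, -5, 0, -7, 9]
Entering loop: for val in lst:

After execution: cnt = 2
2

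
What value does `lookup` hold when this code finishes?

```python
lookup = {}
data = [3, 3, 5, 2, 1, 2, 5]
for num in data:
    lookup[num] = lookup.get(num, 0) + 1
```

Let's trace through this code step by step.

Initialize: lookup = {}
Initialize: data = [3, 3, 5, 2, 1, 2, 5]
Entering loop: for num in data:

After execution: lookup = {3: 2, 5: 2, 2: 2, 1: 1}
{3: 2, 5: 2, 2: 2, 1: 1}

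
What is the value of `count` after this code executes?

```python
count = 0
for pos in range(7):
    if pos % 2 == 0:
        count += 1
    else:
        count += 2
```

Let's trace through this code step by step.

Initialize: count = 0
Entering loop: for pos in range(7):

After execution: count = 10
10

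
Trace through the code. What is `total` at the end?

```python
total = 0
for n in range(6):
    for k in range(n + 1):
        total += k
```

Let's trace through this code step by step.

Initialize: total = 0
Entering loop: for n in range(6):

After execution: total = 35
35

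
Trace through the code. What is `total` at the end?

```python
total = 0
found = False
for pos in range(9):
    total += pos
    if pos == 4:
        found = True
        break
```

Let's trace through this code step by step.

Initialize: total = 0
Initialize: found = False
Entering loop: for pos in range(9):

After execution: total = 10
10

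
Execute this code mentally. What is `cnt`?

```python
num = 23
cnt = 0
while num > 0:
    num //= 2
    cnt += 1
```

Let's trace through this code step by step.

Initialize: num = 23
Initialize: cnt = 0
Entering loop: while num > 0:

After execution: cnt = 5
5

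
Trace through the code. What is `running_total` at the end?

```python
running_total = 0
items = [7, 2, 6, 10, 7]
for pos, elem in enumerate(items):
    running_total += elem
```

Let's trace through this code step by step.

Initialize: running_total = 0
Initialize: items = [7, 2, 6, 10, 7]
Entering loop: for pos, elem in enumerate(items):

After execution: running_total = 32
32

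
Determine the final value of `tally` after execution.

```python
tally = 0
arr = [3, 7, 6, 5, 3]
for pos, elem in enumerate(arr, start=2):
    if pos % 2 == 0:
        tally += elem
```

Let's trace through this code step by step.

Initialize: tally = 0
Initialize: arr = [3, 7, 6, 5, 3]
Entering loop: for pos, elem in enumerate(arr, start=2):

After execution: tally = 12
12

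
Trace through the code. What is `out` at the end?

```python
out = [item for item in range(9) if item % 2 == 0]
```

Let's trace through this code step by step.

Initialize: out = [item for item in range(9) if item % 2 == 0]

After execution: out = [0, 2, 4, 6, 8]
[0, 2, 4, 6, 8]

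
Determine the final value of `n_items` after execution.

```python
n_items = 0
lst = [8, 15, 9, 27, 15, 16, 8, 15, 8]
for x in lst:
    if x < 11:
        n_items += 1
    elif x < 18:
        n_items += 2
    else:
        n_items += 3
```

Let's trace through this code step by step.

Initialize: n_items = 0
Initialize: lst = [8, 15, 9, 27, 15, 16, 8, 15, 8]
Entering loop: for x in lst:

After execution: n_items = 15
15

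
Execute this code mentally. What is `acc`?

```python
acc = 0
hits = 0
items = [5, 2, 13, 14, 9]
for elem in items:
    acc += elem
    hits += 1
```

Let's trace through this code step by step.

Initialize: acc = 0
Initialize: hits = 0
Initialize: items = [5, 2, 13, 14, 9]
Entering loop: for elem in items:

After execution: acc = 43
43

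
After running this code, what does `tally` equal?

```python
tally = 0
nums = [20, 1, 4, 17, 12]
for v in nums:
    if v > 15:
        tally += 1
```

Let's trace through this code step by step.

Initialize: tally = 0
Initialize: nums = [20, 1, 4, 17, 12]
Entering loop: for v in nums:

After execution: tally = 2
2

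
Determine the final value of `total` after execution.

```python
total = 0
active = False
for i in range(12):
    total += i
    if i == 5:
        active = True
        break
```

Let's trace through this code step by step.

Initialize: total = 0
Initialize: active = False
Entering loop: for i in range(12):

After execution: total = 15
15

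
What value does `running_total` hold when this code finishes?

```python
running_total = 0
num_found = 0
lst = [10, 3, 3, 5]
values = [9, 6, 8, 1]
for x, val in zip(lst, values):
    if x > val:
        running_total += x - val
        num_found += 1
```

Let's trace through this code step by step.

Initialize: running_total = 0
Initialize: num_found = 0
Initialize: lst = [10, 3, 3, 5]
Initialize: values = [9, 6, 8, 1]
Entering loop: for x, val in zip(lst, values):

After execution: running_total = 5
5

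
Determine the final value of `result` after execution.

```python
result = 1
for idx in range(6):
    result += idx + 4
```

Let's trace through this code step by step.

Initialize: result = 1
Entering loop: for idx in range(6):

After execution: result = 40
40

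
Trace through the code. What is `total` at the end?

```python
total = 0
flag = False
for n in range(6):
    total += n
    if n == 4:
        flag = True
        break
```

Let's trace through this code step by step.

Initialize: total = 0
Initialize: flag = False
Entering loop: for n in range(6):

After execution: total = 10
10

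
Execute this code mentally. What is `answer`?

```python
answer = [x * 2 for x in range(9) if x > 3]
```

Let's trace through this code step by step.

Initialize: answer = [x * 2 for x in range(9) if x > 3]

After execution: answer = [8, 10, 12, 14, 16]
[8, 10, 12, 14, 16]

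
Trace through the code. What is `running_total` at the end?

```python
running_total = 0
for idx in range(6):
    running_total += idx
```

Let's trace through this code step by step.

Initialize: running_total = 0
Entering loop: for idx in range(6):

After execution: running_total = 15
15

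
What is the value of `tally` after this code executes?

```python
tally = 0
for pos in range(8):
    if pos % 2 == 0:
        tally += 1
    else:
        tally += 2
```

Let's trace through this code step by step.

Initialize: tally = 0
Entering loop: for pos in range(8):

After execution: tally = 12
12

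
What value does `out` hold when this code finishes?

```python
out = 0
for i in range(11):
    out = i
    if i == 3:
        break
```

Let's trace through this code step by step.

Initialize: out = 0
Entering loop: for i in range(11):

After execution: out = 3
3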